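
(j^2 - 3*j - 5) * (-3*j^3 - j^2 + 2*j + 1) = -3*j^5 + 8*j^4 + 20*j^3 - 13*j - 5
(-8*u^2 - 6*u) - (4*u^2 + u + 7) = -12*u^2 - 7*u - 7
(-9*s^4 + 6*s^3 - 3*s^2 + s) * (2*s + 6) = -18*s^5 - 42*s^4 + 30*s^3 - 16*s^2 + 6*s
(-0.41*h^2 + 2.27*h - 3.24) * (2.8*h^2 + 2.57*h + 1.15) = -1.148*h^4 + 5.3023*h^3 - 3.7096*h^2 - 5.7163*h - 3.726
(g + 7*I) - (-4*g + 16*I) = 5*g - 9*I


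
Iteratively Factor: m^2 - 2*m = (m)*(m - 2)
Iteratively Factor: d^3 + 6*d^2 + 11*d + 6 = (d + 1)*(d^2 + 5*d + 6) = (d + 1)*(d + 3)*(d + 2)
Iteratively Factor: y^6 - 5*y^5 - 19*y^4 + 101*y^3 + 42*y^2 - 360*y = (y + 2)*(y^5 - 7*y^4 - 5*y^3 + 111*y^2 - 180*y) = (y - 3)*(y + 2)*(y^4 - 4*y^3 - 17*y^2 + 60*y) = (y - 5)*(y - 3)*(y + 2)*(y^3 + y^2 - 12*y) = y*(y - 5)*(y - 3)*(y + 2)*(y^2 + y - 12) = y*(y - 5)*(y - 3)*(y + 2)*(y + 4)*(y - 3)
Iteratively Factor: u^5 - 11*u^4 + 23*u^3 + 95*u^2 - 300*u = (u - 5)*(u^4 - 6*u^3 - 7*u^2 + 60*u) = (u - 5)*(u + 3)*(u^3 - 9*u^2 + 20*u) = u*(u - 5)*(u + 3)*(u^2 - 9*u + 20) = u*(u - 5)*(u - 4)*(u + 3)*(u - 5)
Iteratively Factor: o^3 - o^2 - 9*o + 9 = (o - 1)*(o^2 - 9) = (o - 3)*(o - 1)*(o + 3)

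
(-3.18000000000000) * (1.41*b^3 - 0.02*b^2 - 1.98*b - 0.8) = -4.4838*b^3 + 0.0636*b^2 + 6.2964*b + 2.544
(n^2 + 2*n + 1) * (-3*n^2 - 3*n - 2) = -3*n^4 - 9*n^3 - 11*n^2 - 7*n - 2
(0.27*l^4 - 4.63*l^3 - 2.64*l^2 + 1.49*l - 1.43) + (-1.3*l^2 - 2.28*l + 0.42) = 0.27*l^4 - 4.63*l^3 - 3.94*l^2 - 0.79*l - 1.01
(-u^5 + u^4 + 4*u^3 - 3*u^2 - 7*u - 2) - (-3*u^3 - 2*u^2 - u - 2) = -u^5 + u^4 + 7*u^3 - u^2 - 6*u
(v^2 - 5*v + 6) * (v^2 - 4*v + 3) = v^4 - 9*v^3 + 29*v^2 - 39*v + 18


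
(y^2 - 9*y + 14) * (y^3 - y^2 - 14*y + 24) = y^5 - 10*y^4 + 9*y^3 + 136*y^2 - 412*y + 336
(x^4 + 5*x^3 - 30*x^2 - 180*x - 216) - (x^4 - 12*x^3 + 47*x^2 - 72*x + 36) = 17*x^3 - 77*x^2 - 108*x - 252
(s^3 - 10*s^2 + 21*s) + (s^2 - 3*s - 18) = s^3 - 9*s^2 + 18*s - 18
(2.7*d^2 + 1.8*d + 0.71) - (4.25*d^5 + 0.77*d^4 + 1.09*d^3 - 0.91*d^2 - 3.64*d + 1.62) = -4.25*d^5 - 0.77*d^4 - 1.09*d^3 + 3.61*d^2 + 5.44*d - 0.91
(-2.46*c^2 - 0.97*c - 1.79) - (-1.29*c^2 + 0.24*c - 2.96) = -1.17*c^2 - 1.21*c + 1.17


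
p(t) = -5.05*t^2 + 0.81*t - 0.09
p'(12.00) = -120.39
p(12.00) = -717.57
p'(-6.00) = 61.41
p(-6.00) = -186.75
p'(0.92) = -8.48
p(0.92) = -3.62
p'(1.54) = -14.74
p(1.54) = -10.82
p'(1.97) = -19.09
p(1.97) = -18.09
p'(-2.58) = 26.87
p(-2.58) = -35.79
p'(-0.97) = 10.61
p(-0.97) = -5.63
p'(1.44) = -13.73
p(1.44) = -9.40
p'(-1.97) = 20.71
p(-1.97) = -21.28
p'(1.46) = -13.94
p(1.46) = -9.67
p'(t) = 0.81 - 10.1*t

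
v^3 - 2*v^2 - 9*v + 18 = (v - 3)*(v - 2)*(v + 3)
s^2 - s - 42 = (s - 7)*(s + 6)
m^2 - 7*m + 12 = (m - 4)*(m - 3)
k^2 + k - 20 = (k - 4)*(k + 5)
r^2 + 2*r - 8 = (r - 2)*(r + 4)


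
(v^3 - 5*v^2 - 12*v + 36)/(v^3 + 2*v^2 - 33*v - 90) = (v - 2)/(v + 5)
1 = 1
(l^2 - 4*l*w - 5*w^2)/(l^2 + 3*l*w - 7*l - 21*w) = (l^2 - 4*l*w - 5*w^2)/(l^2 + 3*l*w - 7*l - 21*w)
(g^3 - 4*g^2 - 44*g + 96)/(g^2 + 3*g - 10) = (g^2 - 2*g - 48)/(g + 5)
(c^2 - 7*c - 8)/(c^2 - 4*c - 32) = (c + 1)/(c + 4)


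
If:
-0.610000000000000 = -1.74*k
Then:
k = 0.35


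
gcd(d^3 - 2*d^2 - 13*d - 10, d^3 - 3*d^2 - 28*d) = 1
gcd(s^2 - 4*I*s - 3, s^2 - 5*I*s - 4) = s - I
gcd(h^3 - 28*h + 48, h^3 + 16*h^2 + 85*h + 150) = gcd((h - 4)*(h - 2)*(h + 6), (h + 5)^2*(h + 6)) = h + 6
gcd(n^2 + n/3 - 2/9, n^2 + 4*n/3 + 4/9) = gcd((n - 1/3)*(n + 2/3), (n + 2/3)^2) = n + 2/3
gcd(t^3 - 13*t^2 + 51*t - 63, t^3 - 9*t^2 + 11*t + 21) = t^2 - 10*t + 21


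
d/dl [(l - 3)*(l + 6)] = 2*l + 3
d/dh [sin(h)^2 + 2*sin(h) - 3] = 2*(sin(h) + 1)*cos(h)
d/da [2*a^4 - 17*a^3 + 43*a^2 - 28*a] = 8*a^3 - 51*a^2 + 86*a - 28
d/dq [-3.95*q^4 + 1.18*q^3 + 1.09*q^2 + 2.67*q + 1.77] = -15.8*q^3 + 3.54*q^2 + 2.18*q + 2.67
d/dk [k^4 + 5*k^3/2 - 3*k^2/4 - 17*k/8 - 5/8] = 4*k^3 + 15*k^2/2 - 3*k/2 - 17/8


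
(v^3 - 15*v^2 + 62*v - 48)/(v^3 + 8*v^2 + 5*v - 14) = (v^2 - 14*v + 48)/(v^2 + 9*v + 14)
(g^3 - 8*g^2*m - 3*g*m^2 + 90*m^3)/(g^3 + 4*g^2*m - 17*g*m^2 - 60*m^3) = (g^2 - 11*g*m + 30*m^2)/(g^2 + g*m - 20*m^2)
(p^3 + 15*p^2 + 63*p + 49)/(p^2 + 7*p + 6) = (p^2 + 14*p + 49)/(p + 6)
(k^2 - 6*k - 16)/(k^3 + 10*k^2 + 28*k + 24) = (k - 8)/(k^2 + 8*k + 12)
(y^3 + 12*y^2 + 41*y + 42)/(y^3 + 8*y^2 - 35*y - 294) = (y^2 + 5*y + 6)/(y^2 + y - 42)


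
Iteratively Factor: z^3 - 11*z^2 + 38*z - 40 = (z - 2)*(z^2 - 9*z + 20) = (z - 4)*(z - 2)*(z - 5)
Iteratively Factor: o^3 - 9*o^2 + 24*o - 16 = (o - 4)*(o^2 - 5*o + 4) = (o - 4)^2*(o - 1)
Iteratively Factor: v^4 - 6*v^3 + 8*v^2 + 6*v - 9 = (v - 1)*(v^3 - 5*v^2 + 3*v + 9) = (v - 3)*(v - 1)*(v^2 - 2*v - 3) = (v - 3)*(v - 1)*(v + 1)*(v - 3)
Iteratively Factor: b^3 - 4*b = (b)*(b^2 - 4) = b*(b + 2)*(b - 2)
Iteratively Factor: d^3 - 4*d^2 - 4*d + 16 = (d - 2)*(d^2 - 2*d - 8) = (d - 2)*(d + 2)*(d - 4)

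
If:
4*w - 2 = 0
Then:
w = 1/2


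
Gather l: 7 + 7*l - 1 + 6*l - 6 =13*l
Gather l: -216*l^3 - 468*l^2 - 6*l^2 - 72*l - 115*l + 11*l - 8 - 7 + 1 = -216*l^3 - 474*l^2 - 176*l - 14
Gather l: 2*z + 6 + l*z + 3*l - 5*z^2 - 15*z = l*(z + 3) - 5*z^2 - 13*z + 6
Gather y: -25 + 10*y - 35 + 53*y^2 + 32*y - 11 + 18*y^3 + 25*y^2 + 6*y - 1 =18*y^3 + 78*y^2 + 48*y - 72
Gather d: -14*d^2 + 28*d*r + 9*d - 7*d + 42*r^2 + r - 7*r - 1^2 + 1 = -14*d^2 + d*(28*r + 2) + 42*r^2 - 6*r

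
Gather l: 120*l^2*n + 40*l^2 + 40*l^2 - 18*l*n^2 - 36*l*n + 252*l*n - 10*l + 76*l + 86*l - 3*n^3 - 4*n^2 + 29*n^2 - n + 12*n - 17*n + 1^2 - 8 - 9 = l^2*(120*n + 80) + l*(-18*n^2 + 216*n + 152) - 3*n^3 + 25*n^2 - 6*n - 16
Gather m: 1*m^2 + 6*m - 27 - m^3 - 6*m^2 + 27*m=-m^3 - 5*m^2 + 33*m - 27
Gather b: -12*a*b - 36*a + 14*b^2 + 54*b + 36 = -36*a + 14*b^2 + b*(54 - 12*a) + 36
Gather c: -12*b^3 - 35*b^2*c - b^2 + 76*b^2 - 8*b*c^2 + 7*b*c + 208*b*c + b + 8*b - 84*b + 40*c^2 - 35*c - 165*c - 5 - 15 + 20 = -12*b^3 + 75*b^2 - 75*b + c^2*(40 - 8*b) + c*(-35*b^2 + 215*b - 200)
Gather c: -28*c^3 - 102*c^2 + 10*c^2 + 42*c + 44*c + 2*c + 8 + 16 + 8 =-28*c^3 - 92*c^2 + 88*c + 32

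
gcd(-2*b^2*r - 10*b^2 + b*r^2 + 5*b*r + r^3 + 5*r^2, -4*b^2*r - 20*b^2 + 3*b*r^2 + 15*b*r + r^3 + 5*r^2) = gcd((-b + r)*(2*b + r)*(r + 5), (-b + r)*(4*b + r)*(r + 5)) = -b*r - 5*b + r^2 + 5*r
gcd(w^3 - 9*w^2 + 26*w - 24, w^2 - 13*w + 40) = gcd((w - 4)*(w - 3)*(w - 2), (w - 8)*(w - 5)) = 1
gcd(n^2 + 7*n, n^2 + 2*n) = n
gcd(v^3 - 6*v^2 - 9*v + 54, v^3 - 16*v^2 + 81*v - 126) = v^2 - 9*v + 18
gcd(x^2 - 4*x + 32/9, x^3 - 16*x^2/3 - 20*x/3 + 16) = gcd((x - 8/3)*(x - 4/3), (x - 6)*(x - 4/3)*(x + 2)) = x - 4/3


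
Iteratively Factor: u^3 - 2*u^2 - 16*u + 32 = (u + 4)*(u^2 - 6*u + 8) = (u - 4)*(u + 4)*(u - 2)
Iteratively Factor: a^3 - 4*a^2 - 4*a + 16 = (a - 4)*(a^2 - 4) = (a - 4)*(a + 2)*(a - 2)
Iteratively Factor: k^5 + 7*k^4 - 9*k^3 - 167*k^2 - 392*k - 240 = (k + 4)*(k^4 + 3*k^3 - 21*k^2 - 83*k - 60) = (k + 3)*(k + 4)*(k^3 - 21*k - 20) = (k + 3)*(k + 4)^2*(k^2 - 4*k - 5) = (k + 1)*(k + 3)*(k + 4)^2*(k - 5)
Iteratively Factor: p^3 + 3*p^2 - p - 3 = (p - 1)*(p^2 + 4*p + 3) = (p - 1)*(p + 1)*(p + 3)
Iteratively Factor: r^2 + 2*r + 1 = (r + 1)*(r + 1)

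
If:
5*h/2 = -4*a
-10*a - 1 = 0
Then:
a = -1/10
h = 4/25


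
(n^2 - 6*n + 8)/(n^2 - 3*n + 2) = (n - 4)/(n - 1)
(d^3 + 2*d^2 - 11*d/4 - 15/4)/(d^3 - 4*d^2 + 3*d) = (4*d^3 + 8*d^2 - 11*d - 15)/(4*d*(d^2 - 4*d + 3))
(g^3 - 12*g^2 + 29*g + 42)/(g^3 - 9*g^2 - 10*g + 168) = (g + 1)/(g + 4)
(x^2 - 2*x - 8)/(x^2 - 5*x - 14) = (x - 4)/(x - 7)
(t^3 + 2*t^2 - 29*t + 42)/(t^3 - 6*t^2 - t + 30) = (t^2 + 5*t - 14)/(t^2 - 3*t - 10)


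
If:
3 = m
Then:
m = 3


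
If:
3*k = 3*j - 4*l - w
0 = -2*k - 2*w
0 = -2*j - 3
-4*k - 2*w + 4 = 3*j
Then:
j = -3/2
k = 17/4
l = -13/4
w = -17/4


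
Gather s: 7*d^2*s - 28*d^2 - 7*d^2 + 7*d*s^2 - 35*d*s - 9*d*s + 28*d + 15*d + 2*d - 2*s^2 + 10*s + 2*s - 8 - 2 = -35*d^2 + 45*d + s^2*(7*d - 2) + s*(7*d^2 - 44*d + 12) - 10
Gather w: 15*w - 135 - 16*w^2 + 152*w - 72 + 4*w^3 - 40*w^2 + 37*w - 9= 4*w^3 - 56*w^2 + 204*w - 216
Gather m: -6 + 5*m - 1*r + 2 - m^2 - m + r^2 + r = -m^2 + 4*m + r^2 - 4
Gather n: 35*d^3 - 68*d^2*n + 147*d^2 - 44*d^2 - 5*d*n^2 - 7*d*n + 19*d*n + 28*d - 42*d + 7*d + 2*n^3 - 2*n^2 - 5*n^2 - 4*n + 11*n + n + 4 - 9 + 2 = 35*d^3 + 103*d^2 - 7*d + 2*n^3 + n^2*(-5*d - 7) + n*(-68*d^2 + 12*d + 8) - 3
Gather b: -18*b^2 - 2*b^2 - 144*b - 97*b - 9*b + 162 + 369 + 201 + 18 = -20*b^2 - 250*b + 750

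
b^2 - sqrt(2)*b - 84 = (b - 7*sqrt(2))*(b + 6*sqrt(2))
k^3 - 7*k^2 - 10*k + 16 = (k - 8)*(k - 1)*(k + 2)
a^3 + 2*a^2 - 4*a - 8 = (a - 2)*(a + 2)^2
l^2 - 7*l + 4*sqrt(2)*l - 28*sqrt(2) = (l - 7)*(l + 4*sqrt(2))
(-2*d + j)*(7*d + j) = -14*d^2 + 5*d*j + j^2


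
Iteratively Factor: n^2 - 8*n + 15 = (n - 3)*(n - 5)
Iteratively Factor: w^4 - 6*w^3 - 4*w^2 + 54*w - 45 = (w - 3)*(w^3 - 3*w^2 - 13*w + 15) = (w - 3)*(w + 3)*(w^2 - 6*w + 5) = (w - 3)*(w - 1)*(w + 3)*(w - 5)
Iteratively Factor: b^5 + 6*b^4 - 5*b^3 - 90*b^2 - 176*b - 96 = (b + 1)*(b^4 + 5*b^3 - 10*b^2 - 80*b - 96) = (b + 1)*(b + 3)*(b^3 + 2*b^2 - 16*b - 32) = (b + 1)*(b + 3)*(b + 4)*(b^2 - 2*b - 8) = (b - 4)*(b + 1)*(b + 3)*(b + 4)*(b + 2)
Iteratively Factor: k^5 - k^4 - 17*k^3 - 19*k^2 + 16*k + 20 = (k + 2)*(k^4 - 3*k^3 - 11*k^2 + 3*k + 10) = (k + 1)*(k + 2)*(k^3 - 4*k^2 - 7*k + 10) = (k - 5)*(k + 1)*(k + 2)*(k^2 + k - 2) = (k - 5)*(k - 1)*(k + 1)*(k + 2)*(k + 2)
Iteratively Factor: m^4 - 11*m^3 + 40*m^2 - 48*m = (m - 4)*(m^3 - 7*m^2 + 12*m) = m*(m - 4)*(m^2 - 7*m + 12) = m*(m - 4)*(m - 3)*(m - 4)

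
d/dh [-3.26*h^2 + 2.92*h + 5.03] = 2.92 - 6.52*h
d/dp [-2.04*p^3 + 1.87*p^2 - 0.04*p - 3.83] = -6.12*p^2 + 3.74*p - 0.04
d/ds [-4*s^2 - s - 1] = -8*s - 1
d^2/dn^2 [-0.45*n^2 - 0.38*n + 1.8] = -0.900000000000000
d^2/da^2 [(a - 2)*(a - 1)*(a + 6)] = 6*a + 6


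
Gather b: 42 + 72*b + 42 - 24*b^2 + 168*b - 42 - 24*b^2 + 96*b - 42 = -48*b^2 + 336*b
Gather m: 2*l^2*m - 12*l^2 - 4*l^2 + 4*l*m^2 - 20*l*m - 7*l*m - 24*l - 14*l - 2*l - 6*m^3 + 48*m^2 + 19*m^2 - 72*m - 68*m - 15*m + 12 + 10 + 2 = -16*l^2 - 40*l - 6*m^3 + m^2*(4*l + 67) + m*(2*l^2 - 27*l - 155) + 24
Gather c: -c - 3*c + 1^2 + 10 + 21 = 32 - 4*c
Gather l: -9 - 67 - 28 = -104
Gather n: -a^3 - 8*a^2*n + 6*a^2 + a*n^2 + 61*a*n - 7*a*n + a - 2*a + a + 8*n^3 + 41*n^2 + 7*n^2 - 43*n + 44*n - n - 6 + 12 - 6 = -a^3 + 6*a^2 + 8*n^3 + n^2*(a + 48) + n*(-8*a^2 + 54*a)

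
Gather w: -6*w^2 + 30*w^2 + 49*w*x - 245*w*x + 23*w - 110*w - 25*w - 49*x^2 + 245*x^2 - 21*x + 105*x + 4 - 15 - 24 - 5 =24*w^2 + w*(-196*x - 112) + 196*x^2 + 84*x - 40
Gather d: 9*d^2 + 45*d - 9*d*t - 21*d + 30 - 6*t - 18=9*d^2 + d*(24 - 9*t) - 6*t + 12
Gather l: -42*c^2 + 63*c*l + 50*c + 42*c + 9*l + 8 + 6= -42*c^2 + 92*c + l*(63*c + 9) + 14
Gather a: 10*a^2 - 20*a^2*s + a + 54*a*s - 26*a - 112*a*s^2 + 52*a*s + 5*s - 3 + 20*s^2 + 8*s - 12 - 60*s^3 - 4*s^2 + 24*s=a^2*(10 - 20*s) + a*(-112*s^2 + 106*s - 25) - 60*s^3 + 16*s^2 + 37*s - 15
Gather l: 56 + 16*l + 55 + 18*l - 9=34*l + 102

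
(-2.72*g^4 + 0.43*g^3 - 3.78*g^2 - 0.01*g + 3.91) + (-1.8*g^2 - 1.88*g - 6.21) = -2.72*g^4 + 0.43*g^3 - 5.58*g^2 - 1.89*g - 2.3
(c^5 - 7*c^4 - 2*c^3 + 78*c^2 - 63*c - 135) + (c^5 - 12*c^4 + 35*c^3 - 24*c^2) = 2*c^5 - 19*c^4 + 33*c^3 + 54*c^2 - 63*c - 135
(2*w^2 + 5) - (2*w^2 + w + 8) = -w - 3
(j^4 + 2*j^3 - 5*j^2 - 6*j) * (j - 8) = j^5 - 6*j^4 - 21*j^3 + 34*j^2 + 48*j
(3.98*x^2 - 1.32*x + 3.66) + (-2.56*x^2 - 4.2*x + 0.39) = 1.42*x^2 - 5.52*x + 4.05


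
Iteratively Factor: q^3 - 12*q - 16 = (q - 4)*(q^2 + 4*q + 4) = (q - 4)*(q + 2)*(q + 2)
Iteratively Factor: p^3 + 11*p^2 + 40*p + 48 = (p + 4)*(p^2 + 7*p + 12) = (p + 3)*(p + 4)*(p + 4)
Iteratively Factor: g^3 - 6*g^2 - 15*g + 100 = (g + 4)*(g^2 - 10*g + 25) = (g - 5)*(g + 4)*(g - 5)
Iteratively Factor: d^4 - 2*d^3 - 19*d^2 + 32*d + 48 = (d - 3)*(d^3 + d^2 - 16*d - 16) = (d - 3)*(d + 4)*(d^2 - 3*d - 4) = (d - 4)*(d - 3)*(d + 4)*(d + 1)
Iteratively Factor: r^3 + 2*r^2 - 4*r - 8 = (r + 2)*(r^2 - 4) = (r + 2)^2*(r - 2)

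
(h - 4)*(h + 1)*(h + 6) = h^3 + 3*h^2 - 22*h - 24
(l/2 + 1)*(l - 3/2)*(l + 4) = l^3/2 + 9*l^2/4 - l/2 - 6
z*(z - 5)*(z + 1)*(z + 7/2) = z^4 - z^3/2 - 19*z^2 - 35*z/2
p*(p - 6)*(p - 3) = p^3 - 9*p^2 + 18*p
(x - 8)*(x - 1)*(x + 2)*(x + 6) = x^4 - x^3 - 52*x^2 - 44*x + 96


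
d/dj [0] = 0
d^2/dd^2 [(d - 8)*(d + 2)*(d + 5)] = 6*d - 2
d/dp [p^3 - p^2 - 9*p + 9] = 3*p^2 - 2*p - 9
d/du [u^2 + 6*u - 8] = 2*u + 6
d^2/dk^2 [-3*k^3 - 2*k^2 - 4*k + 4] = -18*k - 4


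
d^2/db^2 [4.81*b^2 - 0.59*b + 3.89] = 9.62000000000000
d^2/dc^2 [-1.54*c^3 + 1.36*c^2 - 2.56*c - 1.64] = 2.72 - 9.24*c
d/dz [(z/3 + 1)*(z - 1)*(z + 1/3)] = z^2 + 14*z/9 - 7/9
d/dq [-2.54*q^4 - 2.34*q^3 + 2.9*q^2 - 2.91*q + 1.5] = -10.16*q^3 - 7.02*q^2 + 5.8*q - 2.91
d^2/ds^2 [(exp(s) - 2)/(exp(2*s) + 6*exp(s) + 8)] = (exp(4*s) - 14*exp(3*s) - 84*exp(2*s) - 56*exp(s) + 160)*exp(s)/(exp(6*s) + 18*exp(5*s) + 132*exp(4*s) + 504*exp(3*s) + 1056*exp(2*s) + 1152*exp(s) + 512)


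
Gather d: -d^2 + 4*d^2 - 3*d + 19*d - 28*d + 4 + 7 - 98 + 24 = 3*d^2 - 12*d - 63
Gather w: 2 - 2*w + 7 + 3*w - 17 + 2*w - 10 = 3*w - 18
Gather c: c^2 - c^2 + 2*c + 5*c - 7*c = 0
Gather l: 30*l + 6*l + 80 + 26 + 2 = 36*l + 108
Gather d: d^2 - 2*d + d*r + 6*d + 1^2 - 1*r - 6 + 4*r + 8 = d^2 + d*(r + 4) + 3*r + 3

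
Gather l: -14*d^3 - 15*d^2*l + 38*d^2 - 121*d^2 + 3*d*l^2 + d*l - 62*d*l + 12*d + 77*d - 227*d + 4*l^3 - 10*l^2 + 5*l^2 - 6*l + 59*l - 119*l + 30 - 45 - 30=-14*d^3 - 83*d^2 - 138*d + 4*l^3 + l^2*(3*d - 5) + l*(-15*d^2 - 61*d - 66) - 45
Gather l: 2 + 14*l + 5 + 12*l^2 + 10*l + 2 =12*l^2 + 24*l + 9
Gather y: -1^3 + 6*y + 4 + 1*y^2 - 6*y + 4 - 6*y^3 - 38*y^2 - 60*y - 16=-6*y^3 - 37*y^2 - 60*y - 9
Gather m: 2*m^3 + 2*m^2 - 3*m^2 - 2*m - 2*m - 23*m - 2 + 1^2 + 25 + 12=2*m^3 - m^2 - 27*m + 36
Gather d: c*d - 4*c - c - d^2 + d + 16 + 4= -5*c - d^2 + d*(c + 1) + 20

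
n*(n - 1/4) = n^2 - n/4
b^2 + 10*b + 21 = (b + 3)*(b + 7)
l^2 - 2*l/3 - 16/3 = (l - 8/3)*(l + 2)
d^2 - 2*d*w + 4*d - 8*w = (d + 4)*(d - 2*w)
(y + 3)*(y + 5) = y^2 + 8*y + 15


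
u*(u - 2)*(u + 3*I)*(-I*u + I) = -I*u^4 + 3*u^3 + 3*I*u^3 - 9*u^2 - 2*I*u^2 + 6*u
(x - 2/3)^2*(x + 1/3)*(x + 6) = x^4 + 5*x^3 - 6*x^2 + 4*x/27 + 8/9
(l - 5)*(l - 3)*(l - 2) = l^3 - 10*l^2 + 31*l - 30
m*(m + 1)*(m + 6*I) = m^3 + m^2 + 6*I*m^2 + 6*I*m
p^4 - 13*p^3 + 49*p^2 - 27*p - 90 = (p - 6)*(p - 5)*(p - 3)*(p + 1)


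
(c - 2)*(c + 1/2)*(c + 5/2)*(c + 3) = c^4 + 4*c^3 - 7*c^2/4 - 67*c/4 - 15/2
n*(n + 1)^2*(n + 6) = n^4 + 8*n^3 + 13*n^2 + 6*n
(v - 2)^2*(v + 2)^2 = v^4 - 8*v^2 + 16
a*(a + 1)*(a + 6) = a^3 + 7*a^2 + 6*a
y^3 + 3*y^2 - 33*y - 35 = (y - 5)*(y + 1)*(y + 7)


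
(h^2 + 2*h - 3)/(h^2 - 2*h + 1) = (h + 3)/(h - 1)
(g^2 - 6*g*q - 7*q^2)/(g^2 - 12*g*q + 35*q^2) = (-g - q)/(-g + 5*q)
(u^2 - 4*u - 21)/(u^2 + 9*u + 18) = (u - 7)/(u + 6)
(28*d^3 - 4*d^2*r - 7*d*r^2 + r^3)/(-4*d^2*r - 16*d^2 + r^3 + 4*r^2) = (-7*d + r)/(r + 4)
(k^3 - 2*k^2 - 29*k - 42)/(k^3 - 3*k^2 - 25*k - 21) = (k + 2)/(k + 1)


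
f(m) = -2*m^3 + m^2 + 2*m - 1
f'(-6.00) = -226.00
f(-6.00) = 455.00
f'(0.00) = 2.00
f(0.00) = -1.00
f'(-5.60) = -197.36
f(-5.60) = 370.39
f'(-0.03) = 1.93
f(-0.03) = -1.06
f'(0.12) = 2.15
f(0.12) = -0.75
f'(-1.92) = -23.96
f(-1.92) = 13.00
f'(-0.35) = 0.56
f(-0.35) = -1.49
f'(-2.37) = -36.44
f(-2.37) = 26.50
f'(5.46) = -165.95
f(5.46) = -285.81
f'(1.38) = -6.67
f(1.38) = -1.59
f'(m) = -6*m^2 + 2*m + 2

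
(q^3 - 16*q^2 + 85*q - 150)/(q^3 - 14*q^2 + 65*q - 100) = (q - 6)/(q - 4)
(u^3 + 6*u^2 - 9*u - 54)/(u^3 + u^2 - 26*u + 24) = (u^2 - 9)/(u^2 - 5*u + 4)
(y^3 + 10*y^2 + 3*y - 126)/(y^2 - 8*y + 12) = (y^3 + 10*y^2 + 3*y - 126)/(y^2 - 8*y + 12)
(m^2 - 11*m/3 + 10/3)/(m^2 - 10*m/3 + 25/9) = 3*(m - 2)/(3*m - 5)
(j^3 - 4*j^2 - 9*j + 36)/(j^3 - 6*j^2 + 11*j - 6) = (j^2 - j - 12)/(j^2 - 3*j + 2)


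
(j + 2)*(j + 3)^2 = j^3 + 8*j^2 + 21*j + 18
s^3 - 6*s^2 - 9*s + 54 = (s - 6)*(s - 3)*(s + 3)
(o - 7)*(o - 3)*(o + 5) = o^3 - 5*o^2 - 29*o + 105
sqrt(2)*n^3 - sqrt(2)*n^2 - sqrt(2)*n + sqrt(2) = (n - 1)^2*(sqrt(2)*n + sqrt(2))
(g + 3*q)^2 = g^2 + 6*g*q + 9*q^2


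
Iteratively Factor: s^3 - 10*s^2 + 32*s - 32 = (s - 2)*(s^2 - 8*s + 16) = (s - 4)*(s - 2)*(s - 4)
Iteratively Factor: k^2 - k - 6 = (k - 3)*(k + 2)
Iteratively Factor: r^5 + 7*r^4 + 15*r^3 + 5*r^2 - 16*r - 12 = (r + 1)*(r^4 + 6*r^3 + 9*r^2 - 4*r - 12) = (r - 1)*(r + 1)*(r^3 + 7*r^2 + 16*r + 12) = (r - 1)*(r + 1)*(r + 3)*(r^2 + 4*r + 4) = (r - 1)*(r + 1)*(r + 2)*(r + 3)*(r + 2)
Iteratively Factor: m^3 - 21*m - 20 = (m + 1)*(m^2 - m - 20) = (m + 1)*(m + 4)*(m - 5)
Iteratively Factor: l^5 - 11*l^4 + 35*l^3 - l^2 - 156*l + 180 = (l - 2)*(l^4 - 9*l^3 + 17*l^2 + 33*l - 90) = (l - 3)*(l - 2)*(l^3 - 6*l^2 - l + 30) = (l - 5)*(l - 3)*(l - 2)*(l^2 - l - 6) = (l - 5)*(l - 3)^2*(l - 2)*(l + 2)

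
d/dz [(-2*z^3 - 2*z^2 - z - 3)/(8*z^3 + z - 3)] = 2*(8*z^4 + 6*z^3 + 44*z^2 + 6*z + 3)/(64*z^6 + 16*z^4 - 48*z^3 + z^2 - 6*z + 9)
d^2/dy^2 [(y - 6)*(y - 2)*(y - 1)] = 6*y - 18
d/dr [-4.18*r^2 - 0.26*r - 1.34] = -8.36*r - 0.26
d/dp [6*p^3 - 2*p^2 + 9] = 2*p*(9*p - 2)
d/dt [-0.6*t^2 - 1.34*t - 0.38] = -1.2*t - 1.34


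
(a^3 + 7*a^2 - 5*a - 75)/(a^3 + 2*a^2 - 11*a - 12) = (a^2 + 10*a + 25)/(a^2 + 5*a + 4)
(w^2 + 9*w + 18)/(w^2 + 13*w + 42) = (w + 3)/(w + 7)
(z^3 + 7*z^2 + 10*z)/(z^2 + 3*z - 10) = z*(z + 2)/(z - 2)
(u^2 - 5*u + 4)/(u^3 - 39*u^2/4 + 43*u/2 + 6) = 4*(u - 1)/(4*u^2 - 23*u - 6)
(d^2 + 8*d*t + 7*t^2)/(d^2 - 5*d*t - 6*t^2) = (-d - 7*t)/(-d + 6*t)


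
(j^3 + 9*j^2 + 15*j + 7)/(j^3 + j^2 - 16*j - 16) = (j^2 + 8*j + 7)/(j^2 - 16)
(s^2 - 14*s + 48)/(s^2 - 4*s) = (s^2 - 14*s + 48)/(s*(s - 4))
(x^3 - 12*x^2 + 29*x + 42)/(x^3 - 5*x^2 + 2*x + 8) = (x^2 - 13*x + 42)/(x^2 - 6*x + 8)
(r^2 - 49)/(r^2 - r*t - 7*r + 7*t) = (r + 7)/(r - t)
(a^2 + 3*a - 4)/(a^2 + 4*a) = (a - 1)/a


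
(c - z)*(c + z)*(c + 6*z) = c^3 + 6*c^2*z - c*z^2 - 6*z^3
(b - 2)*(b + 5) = b^2 + 3*b - 10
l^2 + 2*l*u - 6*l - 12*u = (l - 6)*(l + 2*u)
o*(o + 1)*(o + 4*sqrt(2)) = o^3 + o^2 + 4*sqrt(2)*o^2 + 4*sqrt(2)*o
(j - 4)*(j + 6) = j^2 + 2*j - 24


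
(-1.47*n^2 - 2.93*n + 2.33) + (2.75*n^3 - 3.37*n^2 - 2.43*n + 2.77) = 2.75*n^3 - 4.84*n^2 - 5.36*n + 5.1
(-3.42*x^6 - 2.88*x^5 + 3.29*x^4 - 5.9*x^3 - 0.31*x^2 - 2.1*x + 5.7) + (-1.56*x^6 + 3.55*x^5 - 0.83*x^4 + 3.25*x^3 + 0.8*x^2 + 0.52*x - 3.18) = -4.98*x^6 + 0.67*x^5 + 2.46*x^4 - 2.65*x^3 + 0.49*x^2 - 1.58*x + 2.52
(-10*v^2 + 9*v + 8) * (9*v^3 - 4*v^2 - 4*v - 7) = -90*v^5 + 121*v^4 + 76*v^3 + 2*v^2 - 95*v - 56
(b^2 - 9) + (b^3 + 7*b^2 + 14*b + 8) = b^3 + 8*b^2 + 14*b - 1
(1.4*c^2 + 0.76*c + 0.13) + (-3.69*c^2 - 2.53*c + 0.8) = -2.29*c^2 - 1.77*c + 0.93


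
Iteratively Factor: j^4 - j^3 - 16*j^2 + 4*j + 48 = (j - 2)*(j^3 + j^2 - 14*j - 24) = (j - 4)*(j - 2)*(j^2 + 5*j + 6) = (j - 4)*(j - 2)*(j + 3)*(j + 2)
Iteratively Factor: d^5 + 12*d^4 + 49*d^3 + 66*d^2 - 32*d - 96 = (d + 3)*(d^4 + 9*d^3 + 22*d^2 - 32) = (d + 2)*(d + 3)*(d^3 + 7*d^2 + 8*d - 16) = (d + 2)*(d + 3)*(d + 4)*(d^2 + 3*d - 4) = (d - 1)*(d + 2)*(d + 3)*(d + 4)*(d + 4)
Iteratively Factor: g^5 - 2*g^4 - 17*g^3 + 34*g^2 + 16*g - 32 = (g - 4)*(g^4 + 2*g^3 - 9*g^2 - 2*g + 8) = (g - 4)*(g + 1)*(g^3 + g^2 - 10*g + 8) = (g - 4)*(g - 1)*(g + 1)*(g^2 + 2*g - 8) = (g - 4)*(g - 1)*(g + 1)*(g + 4)*(g - 2)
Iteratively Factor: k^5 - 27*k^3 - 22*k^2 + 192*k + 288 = (k - 4)*(k^4 + 4*k^3 - 11*k^2 - 66*k - 72) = (k - 4)*(k + 3)*(k^3 + k^2 - 14*k - 24) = (k - 4)^2*(k + 3)*(k^2 + 5*k + 6) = (k - 4)^2*(k + 2)*(k + 3)*(k + 3)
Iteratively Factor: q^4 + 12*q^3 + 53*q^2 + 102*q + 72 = (q + 3)*(q^3 + 9*q^2 + 26*q + 24) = (q + 3)^2*(q^2 + 6*q + 8) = (q + 2)*(q + 3)^2*(q + 4)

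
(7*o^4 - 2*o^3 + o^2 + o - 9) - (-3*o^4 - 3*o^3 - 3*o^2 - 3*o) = 10*o^4 + o^3 + 4*o^2 + 4*o - 9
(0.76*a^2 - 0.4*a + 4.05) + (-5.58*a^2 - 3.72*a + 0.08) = -4.82*a^2 - 4.12*a + 4.13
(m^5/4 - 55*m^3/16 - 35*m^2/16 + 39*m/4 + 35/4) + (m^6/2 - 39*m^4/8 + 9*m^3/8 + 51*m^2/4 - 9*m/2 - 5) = m^6/2 + m^5/4 - 39*m^4/8 - 37*m^3/16 + 169*m^2/16 + 21*m/4 + 15/4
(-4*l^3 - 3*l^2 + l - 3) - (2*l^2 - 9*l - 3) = -4*l^3 - 5*l^2 + 10*l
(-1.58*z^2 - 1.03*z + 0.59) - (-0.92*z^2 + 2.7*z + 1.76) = -0.66*z^2 - 3.73*z - 1.17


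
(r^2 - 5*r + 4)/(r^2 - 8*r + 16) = (r - 1)/(r - 4)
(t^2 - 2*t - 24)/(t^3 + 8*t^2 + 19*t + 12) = (t - 6)/(t^2 + 4*t + 3)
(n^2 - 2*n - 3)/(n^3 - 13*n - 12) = (n - 3)/(n^2 - n - 12)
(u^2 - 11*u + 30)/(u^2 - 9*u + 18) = (u - 5)/(u - 3)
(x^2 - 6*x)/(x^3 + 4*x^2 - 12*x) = (x - 6)/(x^2 + 4*x - 12)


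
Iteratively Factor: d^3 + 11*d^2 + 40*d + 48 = (d + 4)*(d^2 + 7*d + 12) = (d + 3)*(d + 4)*(d + 4)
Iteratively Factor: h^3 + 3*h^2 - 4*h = (h + 4)*(h^2 - h) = h*(h + 4)*(h - 1)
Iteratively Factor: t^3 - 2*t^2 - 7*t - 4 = (t + 1)*(t^2 - 3*t - 4) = (t - 4)*(t + 1)*(t + 1)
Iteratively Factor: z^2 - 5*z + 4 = (z - 4)*(z - 1)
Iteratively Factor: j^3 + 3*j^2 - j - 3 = (j + 3)*(j^2 - 1) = (j + 1)*(j + 3)*(j - 1)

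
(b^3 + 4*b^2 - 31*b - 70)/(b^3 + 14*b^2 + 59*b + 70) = (b - 5)/(b + 5)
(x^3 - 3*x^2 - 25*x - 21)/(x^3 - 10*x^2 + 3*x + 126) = (x + 1)/(x - 6)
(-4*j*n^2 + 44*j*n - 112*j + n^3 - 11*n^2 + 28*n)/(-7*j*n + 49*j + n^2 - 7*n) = (4*j*n - 16*j - n^2 + 4*n)/(7*j - n)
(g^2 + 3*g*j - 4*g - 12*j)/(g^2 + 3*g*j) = (g - 4)/g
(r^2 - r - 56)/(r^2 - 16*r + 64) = (r + 7)/(r - 8)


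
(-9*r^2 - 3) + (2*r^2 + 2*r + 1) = -7*r^2 + 2*r - 2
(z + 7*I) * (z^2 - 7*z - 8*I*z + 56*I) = z^3 - 7*z^2 - I*z^2 + 56*z + 7*I*z - 392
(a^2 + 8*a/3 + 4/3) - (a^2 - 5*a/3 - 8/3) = 13*a/3 + 4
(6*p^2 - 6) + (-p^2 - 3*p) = 5*p^2 - 3*p - 6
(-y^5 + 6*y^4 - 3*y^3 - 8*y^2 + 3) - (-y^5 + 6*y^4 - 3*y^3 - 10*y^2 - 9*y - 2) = 2*y^2 + 9*y + 5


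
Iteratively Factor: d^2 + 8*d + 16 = (d + 4)*(d + 4)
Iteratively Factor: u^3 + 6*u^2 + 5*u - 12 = (u + 3)*(u^2 + 3*u - 4) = (u - 1)*(u + 3)*(u + 4)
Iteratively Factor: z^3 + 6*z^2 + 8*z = (z + 4)*(z^2 + 2*z) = (z + 2)*(z + 4)*(z)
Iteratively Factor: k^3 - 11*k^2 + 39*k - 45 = (k - 3)*(k^2 - 8*k + 15) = (k - 3)^2*(k - 5)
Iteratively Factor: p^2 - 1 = (p + 1)*(p - 1)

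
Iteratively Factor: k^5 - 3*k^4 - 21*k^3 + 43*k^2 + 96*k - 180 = (k - 2)*(k^4 - k^3 - 23*k^2 - 3*k + 90) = (k - 2)*(k + 3)*(k^3 - 4*k^2 - 11*k + 30) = (k - 5)*(k - 2)*(k + 3)*(k^2 + k - 6) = (k - 5)*(k - 2)*(k + 3)^2*(k - 2)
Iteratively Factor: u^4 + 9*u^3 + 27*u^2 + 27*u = (u + 3)*(u^3 + 6*u^2 + 9*u) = (u + 3)^2*(u^2 + 3*u) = u*(u + 3)^2*(u + 3)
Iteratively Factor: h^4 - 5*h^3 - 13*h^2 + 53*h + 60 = (h - 4)*(h^3 - h^2 - 17*h - 15) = (h - 4)*(h + 3)*(h^2 - 4*h - 5) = (h - 5)*(h - 4)*(h + 3)*(h + 1)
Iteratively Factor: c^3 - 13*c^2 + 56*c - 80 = (c - 4)*(c^2 - 9*c + 20) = (c - 5)*(c - 4)*(c - 4)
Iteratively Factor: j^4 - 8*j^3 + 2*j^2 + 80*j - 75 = (j - 5)*(j^3 - 3*j^2 - 13*j + 15) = (j - 5)^2*(j^2 + 2*j - 3) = (j - 5)^2*(j - 1)*(j + 3)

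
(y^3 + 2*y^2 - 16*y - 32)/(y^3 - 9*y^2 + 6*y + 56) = (y + 4)/(y - 7)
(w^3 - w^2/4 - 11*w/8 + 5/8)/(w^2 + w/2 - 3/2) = (8*w^2 + 6*w - 5)/(4*(2*w + 3))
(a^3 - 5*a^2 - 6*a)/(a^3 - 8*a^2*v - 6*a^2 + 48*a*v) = (-a - 1)/(-a + 8*v)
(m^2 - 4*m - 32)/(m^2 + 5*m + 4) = (m - 8)/(m + 1)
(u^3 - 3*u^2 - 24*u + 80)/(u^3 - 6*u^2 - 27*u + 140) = (u - 4)/(u - 7)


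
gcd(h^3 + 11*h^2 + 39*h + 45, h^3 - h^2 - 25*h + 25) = h + 5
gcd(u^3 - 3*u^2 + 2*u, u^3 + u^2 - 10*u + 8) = u^2 - 3*u + 2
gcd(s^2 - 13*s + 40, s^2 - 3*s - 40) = s - 8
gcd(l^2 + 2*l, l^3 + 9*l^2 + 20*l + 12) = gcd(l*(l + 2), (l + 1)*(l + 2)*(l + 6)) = l + 2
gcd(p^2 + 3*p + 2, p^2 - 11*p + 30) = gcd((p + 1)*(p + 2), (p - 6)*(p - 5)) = 1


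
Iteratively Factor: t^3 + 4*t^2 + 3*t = (t + 1)*(t^2 + 3*t) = (t + 1)*(t + 3)*(t)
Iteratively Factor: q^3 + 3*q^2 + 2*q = (q + 1)*(q^2 + 2*q) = (q + 1)*(q + 2)*(q)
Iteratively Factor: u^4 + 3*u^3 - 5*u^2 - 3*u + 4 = (u - 1)*(u^3 + 4*u^2 - u - 4) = (u - 1)^2*(u^2 + 5*u + 4) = (u - 1)^2*(u + 1)*(u + 4)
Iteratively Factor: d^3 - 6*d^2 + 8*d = (d - 4)*(d^2 - 2*d) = (d - 4)*(d - 2)*(d)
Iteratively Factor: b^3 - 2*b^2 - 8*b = (b)*(b^2 - 2*b - 8) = b*(b + 2)*(b - 4)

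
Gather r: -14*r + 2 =2 - 14*r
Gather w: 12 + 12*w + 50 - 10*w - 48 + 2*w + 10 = 4*w + 24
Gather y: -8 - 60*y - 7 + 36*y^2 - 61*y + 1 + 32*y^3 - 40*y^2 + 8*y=32*y^3 - 4*y^2 - 113*y - 14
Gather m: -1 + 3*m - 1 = 3*m - 2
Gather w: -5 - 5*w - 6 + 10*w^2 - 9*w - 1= 10*w^2 - 14*w - 12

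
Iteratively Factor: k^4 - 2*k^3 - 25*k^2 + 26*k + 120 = (k + 2)*(k^3 - 4*k^2 - 17*k + 60) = (k - 3)*(k + 2)*(k^2 - k - 20) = (k - 3)*(k + 2)*(k + 4)*(k - 5)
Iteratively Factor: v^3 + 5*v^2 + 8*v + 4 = (v + 1)*(v^2 + 4*v + 4) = (v + 1)*(v + 2)*(v + 2)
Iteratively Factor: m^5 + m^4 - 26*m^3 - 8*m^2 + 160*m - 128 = (m - 1)*(m^4 + 2*m^3 - 24*m^2 - 32*m + 128) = (m - 1)*(m + 4)*(m^3 - 2*m^2 - 16*m + 32) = (m - 2)*(m - 1)*(m + 4)*(m^2 - 16) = (m - 2)*(m - 1)*(m + 4)^2*(m - 4)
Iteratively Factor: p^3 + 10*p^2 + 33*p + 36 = (p + 3)*(p^2 + 7*p + 12) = (p + 3)^2*(p + 4)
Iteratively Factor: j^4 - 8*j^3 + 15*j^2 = (j)*(j^3 - 8*j^2 + 15*j) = j*(j - 3)*(j^2 - 5*j) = j^2*(j - 3)*(j - 5)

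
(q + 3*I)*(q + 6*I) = q^2 + 9*I*q - 18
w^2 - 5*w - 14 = (w - 7)*(w + 2)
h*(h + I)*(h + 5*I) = h^3 + 6*I*h^2 - 5*h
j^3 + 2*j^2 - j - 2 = (j - 1)*(j + 1)*(j + 2)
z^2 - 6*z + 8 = (z - 4)*(z - 2)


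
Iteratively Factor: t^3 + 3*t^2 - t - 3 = (t + 3)*(t^2 - 1) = (t + 1)*(t + 3)*(t - 1)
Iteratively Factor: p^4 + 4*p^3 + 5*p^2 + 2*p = (p + 1)*(p^3 + 3*p^2 + 2*p) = p*(p + 1)*(p^2 + 3*p + 2) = p*(p + 1)^2*(p + 2)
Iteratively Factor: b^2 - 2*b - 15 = (b + 3)*(b - 5)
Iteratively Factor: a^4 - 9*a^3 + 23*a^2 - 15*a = (a - 1)*(a^3 - 8*a^2 + 15*a) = (a - 5)*(a - 1)*(a^2 - 3*a) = (a - 5)*(a - 3)*(a - 1)*(a)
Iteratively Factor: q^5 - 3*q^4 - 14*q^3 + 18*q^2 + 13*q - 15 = (q - 5)*(q^4 + 2*q^3 - 4*q^2 - 2*q + 3) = (q - 5)*(q + 3)*(q^3 - q^2 - q + 1) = (q - 5)*(q + 1)*(q + 3)*(q^2 - 2*q + 1) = (q - 5)*(q - 1)*(q + 1)*(q + 3)*(q - 1)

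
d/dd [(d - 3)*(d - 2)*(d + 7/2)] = 3*d^2 - 3*d - 23/2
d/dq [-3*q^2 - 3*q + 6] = -6*q - 3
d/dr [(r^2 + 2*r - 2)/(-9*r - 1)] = (-9*r^2 - 2*r - 20)/(81*r^2 + 18*r + 1)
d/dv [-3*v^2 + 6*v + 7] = 6 - 6*v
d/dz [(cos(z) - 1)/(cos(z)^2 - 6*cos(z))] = (sin(z) + 6*sin(z)/cos(z)^2 - 2*tan(z))/(cos(z) - 6)^2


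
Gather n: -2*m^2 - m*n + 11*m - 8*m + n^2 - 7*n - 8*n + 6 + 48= -2*m^2 + 3*m + n^2 + n*(-m - 15) + 54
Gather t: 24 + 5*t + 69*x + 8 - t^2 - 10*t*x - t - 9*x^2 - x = -t^2 + t*(4 - 10*x) - 9*x^2 + 68*x + 32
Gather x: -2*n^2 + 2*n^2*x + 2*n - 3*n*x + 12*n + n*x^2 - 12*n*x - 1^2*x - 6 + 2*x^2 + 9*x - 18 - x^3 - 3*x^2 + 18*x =-2*n^2 + 14*n - x^3 + x^2*(n - 1) + x*(2*n^2 - 15*n + 26) - 24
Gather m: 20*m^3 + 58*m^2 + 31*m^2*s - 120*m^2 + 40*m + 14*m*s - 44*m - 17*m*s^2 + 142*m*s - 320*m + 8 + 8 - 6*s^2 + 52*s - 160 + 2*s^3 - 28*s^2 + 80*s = 20*m^3 + m^2*(31*s - 62) + m*(-17*s^2 + 156*s - 324) + 2*s^3 - 34*s^2 + 132*s - 144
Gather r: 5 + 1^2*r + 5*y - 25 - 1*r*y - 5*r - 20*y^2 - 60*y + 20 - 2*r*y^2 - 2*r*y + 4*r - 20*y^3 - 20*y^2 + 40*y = r*(-2*y^2 - 3*y) - 20*y^3 - 40*y^2 - 15*y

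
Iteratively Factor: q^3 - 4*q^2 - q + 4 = (q - 1)*(q^2 - 3*q - 4) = (q - 4)*(q - 1)*(q + 1)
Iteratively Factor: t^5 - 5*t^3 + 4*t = (t - 1)*(t^4 + t^3 - 4*t^2 - 4*t) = (t - 2)*(t - 1)*(t^3 + 3*t^2 + 2*t) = (t - 2)*(t - 1)*(t + 1)*(t^2 + 2*t) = (t - 2)*(t - 1)*(t + 1)*(t + 2)*(t)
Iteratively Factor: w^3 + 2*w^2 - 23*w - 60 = (w - 5)*(w^2 + 7*w + 12) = (w - 5)*(w + 4)*(w + 3)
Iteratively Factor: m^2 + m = (m)*(m + 1)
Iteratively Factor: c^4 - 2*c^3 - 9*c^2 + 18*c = (c - 2)*(c^3 - 9*c) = (c - 2)*(c + 3)*(c^2 - 3*c) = (c - 3)*(c - 2)*(c + 3)*(c)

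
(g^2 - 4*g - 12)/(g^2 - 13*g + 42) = (g + 2)/(g - 7)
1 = 1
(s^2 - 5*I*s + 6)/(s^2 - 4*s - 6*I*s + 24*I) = (s + I)/(s - 4)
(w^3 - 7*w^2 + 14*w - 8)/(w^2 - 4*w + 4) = (w^2 - 5*w + 4)/(w - 2)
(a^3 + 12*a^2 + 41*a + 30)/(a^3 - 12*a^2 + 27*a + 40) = (a^2 + 11*a + 30)/(a^2 - 13*a + 40)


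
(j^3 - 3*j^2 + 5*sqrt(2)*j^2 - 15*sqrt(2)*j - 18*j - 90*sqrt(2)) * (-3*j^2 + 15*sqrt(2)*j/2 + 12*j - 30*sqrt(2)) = -3*j^5 - 15*sqrt(2)*j^4/2 + 21*j^4 + 105*sqrt(2)*j^3/2 + 93*j^3 - 741*j^2 + 45*sqrt(2)*j^2 - 540*sqrt(2)*j - 450*j + 5400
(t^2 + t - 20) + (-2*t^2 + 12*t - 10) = -t^2 + 13*t - 30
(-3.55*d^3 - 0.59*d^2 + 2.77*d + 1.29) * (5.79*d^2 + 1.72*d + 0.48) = -20.5545*d^5 - 9.5221*d^4 + 13.3195*d^3 + 11.9503*d^2 + 3.5484*d + 0.6192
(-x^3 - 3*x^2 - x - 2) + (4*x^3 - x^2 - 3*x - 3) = 3*x^3 - 4*x^2 - 4*x - 5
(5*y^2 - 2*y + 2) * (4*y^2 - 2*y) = 20*y^4 - 18*y^3 + 12*y^2 - 4*y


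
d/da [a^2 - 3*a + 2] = 2*a - 3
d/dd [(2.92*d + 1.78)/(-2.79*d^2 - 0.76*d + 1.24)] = (8.1468*d^2 + 9.9324*d + 4.9736)/(7.7841*d^4 + 4.2408*d^3 - 6.3416*d^2 - 1.8848*d + 1.5376)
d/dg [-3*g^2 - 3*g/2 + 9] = -6*g - 3/2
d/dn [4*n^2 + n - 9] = 8*n + 1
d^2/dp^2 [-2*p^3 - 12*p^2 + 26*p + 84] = -12*p - 24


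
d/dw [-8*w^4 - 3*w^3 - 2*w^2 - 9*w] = -32*w^3 - 9*w^2 - 4*w - 9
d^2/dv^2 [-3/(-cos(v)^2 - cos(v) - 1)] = 3*(-4*sin(v)^4 - sin(v)^2 + 19*cos(v)/4 - 3*cos(3*v)/4 + 5)/(-sin(v)^2 + cos(v) + 2)^3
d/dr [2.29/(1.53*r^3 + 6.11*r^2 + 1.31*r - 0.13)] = (-10.5111*r^2 - 27.9838*r - 2.9999)/(1.53*r^3 + 6.11*r^2 + 1.31*r - 0.13)^2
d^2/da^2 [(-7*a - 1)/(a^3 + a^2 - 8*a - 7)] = 2*(-(7*a + 1)*(3*a^2 + 2*a - 8)^2 + (21*a^2 + 14*a + (3*a + 1)*(7*a + 1) - 56)*(a^3 + a^2 - 8*a - 7))/(a^3 + a^2 - 8*a - 7)^3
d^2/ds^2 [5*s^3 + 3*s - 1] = 30*s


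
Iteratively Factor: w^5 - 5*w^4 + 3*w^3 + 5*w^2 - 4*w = (w - 4)*(w^4 - w^3 - w^2 + w) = w*(w - 4)*(w^3 - w^2 - w + 1) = w*(w - 4)*(w - 1)*(w^2 - 1) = w*(w - 4)*(w - 1)*(w + 1)*(w - 1)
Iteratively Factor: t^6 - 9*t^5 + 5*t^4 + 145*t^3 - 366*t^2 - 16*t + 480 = (t + 1)*(t^5 - 10*t^4 + 15*t^3 + 130*t^2 - 496*t + 480) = (t - 2)*(t + 1)*(t^4 - 8*t^3 - t^2 + 128*t - 240) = (t - 5)*(t - 2)*(t + 1)*(t^3 - 3*t^2 - 16*t + 48) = (t - 5)*(t - 4)*(t - 2)*(t + 1)*(t^2 + t - 12) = (t - 5)*(t - 4)*(t - 3)*(t - 2)*(t + 1)*(t + 4)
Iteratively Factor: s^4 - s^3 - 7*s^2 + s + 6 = (s - 3)*(s^3 + 2*s^2 - s - 2) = (s - 3)*(s - 1)*(s^2 + 3*s + 2) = (s - 3)*(s - 1)*(s + 1)*(s + 2)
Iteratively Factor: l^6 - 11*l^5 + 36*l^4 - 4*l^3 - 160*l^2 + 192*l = (l - 2)*(l^5 - 9*l^4 + 18*l^3 + 32*l^2 - 96*l) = l*(l - 2)*(l^4 - 9*l^3 + 18*l^2 + 32*l - 96) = l*(l - 3)*(l - 2)*(l^3 - 6*l^2 + 32) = l*(l - 4)*(l - 3)*(l - 2)*(l^2 - 2*l - 8) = l*(l - 4)*(l - 3)*(l - 2)*(l + 2)*(l - 4)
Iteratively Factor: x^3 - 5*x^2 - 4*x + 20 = (x - 5)*(x^2 - 4) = (x - 5)*(x - 2)*(x + 2)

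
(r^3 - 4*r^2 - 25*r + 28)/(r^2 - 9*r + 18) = (r^3 - 4*r^2 - 25*r + 28)/(r^2 - 9*r + 18)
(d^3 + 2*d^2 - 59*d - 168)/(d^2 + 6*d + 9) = (d^2 - d - 56)/(d + 3)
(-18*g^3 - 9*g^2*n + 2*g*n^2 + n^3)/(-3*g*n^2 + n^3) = 6*g^2/n^2 + 5*g/n + 1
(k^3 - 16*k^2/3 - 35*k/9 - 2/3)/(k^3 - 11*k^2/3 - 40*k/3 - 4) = (k + 1/3)/(k + 2)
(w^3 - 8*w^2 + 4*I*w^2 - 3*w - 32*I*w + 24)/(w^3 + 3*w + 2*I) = (w^2 + w*(-8 + 3*I) - 24*I)/(w^2 - I*w + 2)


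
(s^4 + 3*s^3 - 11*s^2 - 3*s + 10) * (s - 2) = s^5 + s^4 - 17*s^3 + 19*s^2 + 16*s - 20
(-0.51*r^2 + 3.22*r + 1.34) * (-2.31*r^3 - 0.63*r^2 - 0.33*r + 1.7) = 1.1781*r^5 - 7.1169*r^4 - 4.9557*r^3 - 2.7738*r^2 + 5.0318*r + 2.278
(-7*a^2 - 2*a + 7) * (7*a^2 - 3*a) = -49*a^4 + 7*a^3 + 55*a^2 - 21*a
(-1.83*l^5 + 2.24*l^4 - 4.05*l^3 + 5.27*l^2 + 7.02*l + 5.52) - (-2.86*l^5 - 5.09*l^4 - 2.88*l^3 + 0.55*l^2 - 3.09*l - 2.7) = 1.03*l^5 + 7.33*l^4 - 1.17*l^3 + 4.72*l^2 + 10.11*l + 8.22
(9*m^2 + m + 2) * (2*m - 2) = 18*m^3 - 16*m^2 + 2*m - 4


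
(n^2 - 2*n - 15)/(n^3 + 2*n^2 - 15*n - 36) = (n - 5)/(n^2 - n - 12)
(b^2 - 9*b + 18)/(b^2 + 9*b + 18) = (b^2 - 9*b + 18)/(b^2 + 9*b + 18)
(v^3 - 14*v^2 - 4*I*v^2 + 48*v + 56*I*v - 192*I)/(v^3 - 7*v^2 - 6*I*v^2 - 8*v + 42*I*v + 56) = (v^2 - 14*v + 48)/(v^2 - v*(7 + 2*I) + 14*I)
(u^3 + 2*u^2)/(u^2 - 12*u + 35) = u^2*(u + 2)/(u^2 - 12*u + 35)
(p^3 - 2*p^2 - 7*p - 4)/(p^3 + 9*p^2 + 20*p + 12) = (p^2 - 3*p - 4)/(p^2 + 8*p + 12)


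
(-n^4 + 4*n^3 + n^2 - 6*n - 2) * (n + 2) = -n^5 + 2*n^4 + 9*n^3 - 4*n^2 - 14*n - 4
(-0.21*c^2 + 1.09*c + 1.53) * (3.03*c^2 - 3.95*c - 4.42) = -0.6363*c^4 + 4.1322*c^3 + 1.2586*c^2 - 10.8613*c - 6.7626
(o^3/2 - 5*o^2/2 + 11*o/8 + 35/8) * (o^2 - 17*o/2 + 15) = o^5/2 - 27*o^4/4 + 241*o^3/8 - 717*o^2/16 - 265*o/16 + 525/8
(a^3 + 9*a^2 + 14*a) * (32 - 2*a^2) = -2*a^5 - 18*a^4 + 4*a^3 + 288*a^2 + 448*a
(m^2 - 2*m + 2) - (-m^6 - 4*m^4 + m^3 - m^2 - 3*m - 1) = m^6 + 4*m^4 - m^3 + 2*m^2 + m + 3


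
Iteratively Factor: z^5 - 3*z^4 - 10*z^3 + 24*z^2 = (z)*(z^4 - 3*z^3 - 10*z^2 + 24*z) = z^2*(z^3 - 3*z^2 - 10*z + 24) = z^2*(z - 2)*(z^2 - z - 12) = z^2*(z - 2)*(z + 3)*(z - 4)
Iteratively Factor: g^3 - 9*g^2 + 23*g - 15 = (g - 5)*(g^2 - 4*g + 3) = (g - 5)*(g - 3)*(g - 1)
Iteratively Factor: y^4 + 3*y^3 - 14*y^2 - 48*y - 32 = (y - 4)*(y^3 + 7*y^2 + 14*y + 8) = (y - 4)*(y + 4)*(y^2 + 3*y + 2) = (y - 4)*(y + 2)*(y + 4)*(y + 1)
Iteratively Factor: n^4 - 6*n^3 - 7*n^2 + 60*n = (n)*(n^3 - 6*n^2 - 7*n + 60) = n*(n - 5)*(n^2 - n - 12) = n*(n - 5)*(n - 4)*(n + 3)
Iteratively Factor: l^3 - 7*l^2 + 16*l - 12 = (l - 2)*(l^2 - 5*l + 6) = (l - 3)*(l - 2)*(l - 2)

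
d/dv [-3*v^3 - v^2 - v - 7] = -9*v^2 - 2*v - 1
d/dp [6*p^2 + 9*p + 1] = 12*p + 9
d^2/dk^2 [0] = 0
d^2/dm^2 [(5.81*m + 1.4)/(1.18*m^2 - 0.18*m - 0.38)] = ((-41.1348*m - 1.2124)*(-1.18*m^2 + 0.18*m + 0.38) - (2.36*m - 0.18)*(4.72*m - 0.36)*(5.81*m + 1.4))/(-1.18*m^2 + 0.18*m + 0.38)^3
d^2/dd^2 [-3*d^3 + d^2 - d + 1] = 2 - 18*d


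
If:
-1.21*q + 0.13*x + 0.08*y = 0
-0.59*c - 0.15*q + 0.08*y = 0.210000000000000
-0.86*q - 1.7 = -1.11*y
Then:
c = 0.146629877808435 - 0.19255025620812*y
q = 1.2906976744186*y - 1.97674418604651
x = 11.3980322003578*y - 18.3989266547406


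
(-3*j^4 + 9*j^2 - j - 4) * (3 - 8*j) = 24*j^5 - 9*j^4 - 72*j^3 + 35*j^2 + 29*j - 12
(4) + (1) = 5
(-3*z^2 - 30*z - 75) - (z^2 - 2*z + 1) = -4*z^2 - 28*z - 76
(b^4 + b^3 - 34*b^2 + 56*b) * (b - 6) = b^5 - 5*b^4 - 40*b^3 + 260*b^2 - 336*b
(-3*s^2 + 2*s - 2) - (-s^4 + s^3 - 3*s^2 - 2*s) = s^4 - s^3 + 4*s - 2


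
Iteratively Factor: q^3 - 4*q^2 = (q)*(q^2 - 4*q) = q^2*(q - 4)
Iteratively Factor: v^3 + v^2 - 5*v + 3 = (v + 3)*(v^2 - 2*v + 1) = (v - 1)*(v + 3)*(v - 1)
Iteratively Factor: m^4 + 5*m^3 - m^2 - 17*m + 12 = (m - 1)*(m^3 + 6*m^2 + 5*m - 12) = (m - 1)^2*(m^2 + 7*m + 12) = (m - 1)^2*(m + 3)*(m + 4)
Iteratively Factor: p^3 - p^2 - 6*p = (p + 2)*(p^2 - 3*p) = p*(p + 2)*(p - 3)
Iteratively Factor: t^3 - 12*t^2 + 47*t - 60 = (t - 3)*(t^2 - 9*t + 20) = (t - 4)*(t - 3)*(t - 5)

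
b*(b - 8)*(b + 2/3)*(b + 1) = b^4 - 19*b^3/3 - 38*b^2/3 - 16*b/3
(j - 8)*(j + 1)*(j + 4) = j^3 - 3*j^2 - 36*j - 32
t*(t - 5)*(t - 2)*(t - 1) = t^4 - 8*t^3 + 17*t^2 - 10*t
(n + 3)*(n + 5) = n^2 + 8*n + 15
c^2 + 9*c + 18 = (c + 3)*(c + 6)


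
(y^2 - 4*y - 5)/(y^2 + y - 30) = (y + 1)/(y + 6)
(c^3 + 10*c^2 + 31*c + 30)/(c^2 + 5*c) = c + 5 + 6/c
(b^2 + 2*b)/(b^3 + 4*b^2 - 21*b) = (b + 2)/(b^2 + 4*b - 21)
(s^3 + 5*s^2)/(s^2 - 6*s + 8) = s^2*(s + 5)/(s^2 - 6*s + 8)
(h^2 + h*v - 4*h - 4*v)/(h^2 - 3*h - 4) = (h + v)/(h + 1)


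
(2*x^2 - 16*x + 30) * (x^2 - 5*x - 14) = 2*x^4 - 26*x^3 + 82*x^2 + 74*x - 420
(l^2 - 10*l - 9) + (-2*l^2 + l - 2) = -l^2 - 9*l - 11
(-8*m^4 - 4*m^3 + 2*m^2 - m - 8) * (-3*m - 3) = 24*m^5 + 36*m^4 + 6*m^3 - 3*m^2 + 27*m + 24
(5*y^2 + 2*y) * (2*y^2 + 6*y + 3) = 10*y^4 + 34*y^3 + 27*y^2 + 6*y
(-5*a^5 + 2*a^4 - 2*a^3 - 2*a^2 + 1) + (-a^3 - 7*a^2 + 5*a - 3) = -5*a^5 + 2*a^4 - 3*a^3 - 9*a^2 + 5*a - 2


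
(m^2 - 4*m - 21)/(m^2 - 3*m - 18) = (m - 7)/(m - 6)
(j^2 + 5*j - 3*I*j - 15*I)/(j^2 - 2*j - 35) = (j - 3*I)/(j - 7)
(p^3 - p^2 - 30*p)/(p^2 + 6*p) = (p^2 - p - 30)/(p + 6)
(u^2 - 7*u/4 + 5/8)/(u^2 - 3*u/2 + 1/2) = (u - 5/4)/(u - 1)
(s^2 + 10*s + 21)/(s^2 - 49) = (s + 3)/(s - 7)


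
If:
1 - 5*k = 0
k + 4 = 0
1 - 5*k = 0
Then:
No Solution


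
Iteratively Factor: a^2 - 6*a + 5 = (a - 5)*(a - 1)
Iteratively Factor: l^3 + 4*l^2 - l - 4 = (l + 4)*(l^2 - 1) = (l - 1)*(l + 4)*(l + 1)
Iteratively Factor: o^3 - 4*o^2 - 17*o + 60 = (o + 4)*(o^2 - 8*o + 15) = (o - 5)*(o + 4)*(o - 3)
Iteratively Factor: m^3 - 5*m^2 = (m - 5)*(m^2) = m*(m - 5)*(m)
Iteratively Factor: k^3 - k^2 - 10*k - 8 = (k - 4)*(k^2 + 3*k + 2) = (k - 4)*(k + 1)*(k + 2)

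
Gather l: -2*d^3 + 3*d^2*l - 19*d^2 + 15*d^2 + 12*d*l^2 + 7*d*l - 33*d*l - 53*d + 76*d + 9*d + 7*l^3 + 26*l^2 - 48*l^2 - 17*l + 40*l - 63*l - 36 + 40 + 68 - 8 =-2*d^3 - 4*d^2 + 32*d + 7*l^3 + l^2*(12*d - 22) + l*(3*d^2 - 26*d - 40) + 64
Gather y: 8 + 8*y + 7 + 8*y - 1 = 16*y + 14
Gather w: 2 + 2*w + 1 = 2*w + 3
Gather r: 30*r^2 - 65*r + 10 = 30*r^2 - 65*r + 10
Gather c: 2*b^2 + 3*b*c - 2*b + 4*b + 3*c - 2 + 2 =2*b^2 + 2*b + c*(3*b + 3)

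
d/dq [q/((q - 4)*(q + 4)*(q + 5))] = (-2*q^3 - 5*q^2 - 80)/(q^6 + 10*q^5 - 7*q^4 - 320*q^3 - 544*q^2 + 2560*q + 6400)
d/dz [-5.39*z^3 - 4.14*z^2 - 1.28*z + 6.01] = -16.17*z^2 - 8.28*z - 1.28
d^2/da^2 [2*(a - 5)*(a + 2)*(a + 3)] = 12*a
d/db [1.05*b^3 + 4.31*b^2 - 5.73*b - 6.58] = 3.15*b^2 + 8.62*b - 5.73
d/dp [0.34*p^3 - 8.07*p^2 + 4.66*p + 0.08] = 1.02*p^2 - 16.14*p + 4.66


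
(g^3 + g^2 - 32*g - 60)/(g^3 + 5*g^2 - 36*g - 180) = (g + 2)/(g + 6)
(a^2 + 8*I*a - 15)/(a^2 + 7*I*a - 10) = (a + 3*I)/(a + 2*I)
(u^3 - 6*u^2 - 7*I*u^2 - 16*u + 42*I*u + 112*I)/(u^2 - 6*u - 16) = u - 7*I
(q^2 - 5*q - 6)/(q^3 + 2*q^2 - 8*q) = (q^2 - 5*q - 6)/(q*(q^2 + 2*q - 8))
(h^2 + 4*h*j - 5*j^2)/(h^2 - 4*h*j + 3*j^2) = (h + 5*j)/(h - 3*j)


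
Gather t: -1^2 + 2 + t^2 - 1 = t^2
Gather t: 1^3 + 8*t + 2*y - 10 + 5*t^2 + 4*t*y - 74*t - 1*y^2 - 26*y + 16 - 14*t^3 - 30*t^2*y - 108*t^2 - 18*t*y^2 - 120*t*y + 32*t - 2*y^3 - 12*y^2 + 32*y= -14*t^3 + t^2*(-30*y - 103) + t*(-18*y^2 - 116*y - 34) - 2*y^3 - 13*y^2 + 8*y + 7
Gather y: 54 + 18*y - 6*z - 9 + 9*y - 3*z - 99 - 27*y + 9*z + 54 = 0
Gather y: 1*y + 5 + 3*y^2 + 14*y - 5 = 3*y^2 + 15*y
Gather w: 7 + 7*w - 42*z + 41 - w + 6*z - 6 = 6*w - 36*z + 42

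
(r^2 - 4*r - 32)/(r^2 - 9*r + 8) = (r + 4)/(r - 1)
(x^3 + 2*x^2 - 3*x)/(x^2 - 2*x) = (x^2 + 2*x - 3)/(x - 2)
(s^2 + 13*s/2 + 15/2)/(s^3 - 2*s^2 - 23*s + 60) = (s + 3/2)/(s^2 - 7*s + 12)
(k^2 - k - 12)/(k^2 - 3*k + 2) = (k^2 - k - 12)/(k^2 - 3*k + 2)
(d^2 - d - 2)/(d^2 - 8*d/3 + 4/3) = 3*(d + 1)/(3*d - 2)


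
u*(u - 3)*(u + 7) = u^3 + 4*u^2 - 21*u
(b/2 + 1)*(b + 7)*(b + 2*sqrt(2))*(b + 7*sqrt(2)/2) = b^4/2 + 11*sqrt(2)*b^3/4 + 9*b^3/2 + 14*b^2 + 99*sqrt(2)*b^2/4 + 77*sqrt(2)*b/2 + 63*b + 98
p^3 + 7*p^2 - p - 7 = (p - 1)*(p + 1)*(p + 7)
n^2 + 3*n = n*(n + 3)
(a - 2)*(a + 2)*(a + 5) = a^3 + 5*a^2 - 4*a - 20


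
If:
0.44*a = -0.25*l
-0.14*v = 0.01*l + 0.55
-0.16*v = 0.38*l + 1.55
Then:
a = 1.42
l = -2.50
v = -3.75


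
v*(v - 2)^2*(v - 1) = v^4 - 5*v^3 + 8*v^2 - 4*v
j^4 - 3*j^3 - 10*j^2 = j^2*(j - 5)*(j + 2)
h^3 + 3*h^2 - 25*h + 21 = (h - 3)*(h - 1)*(h + 7)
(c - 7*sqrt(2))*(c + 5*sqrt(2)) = c^2 - 2*sqrt(2)*c - 70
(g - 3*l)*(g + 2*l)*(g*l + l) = g^3*l - g^2*l^2 + g^2*l - 6*g*l^3 - g*l^2 - 6*l^3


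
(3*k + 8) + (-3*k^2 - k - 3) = -3*k^2 + 2*k + 5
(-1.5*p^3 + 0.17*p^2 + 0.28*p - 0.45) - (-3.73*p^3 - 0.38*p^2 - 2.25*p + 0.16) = 2.23*p^3 + 0.55*p^2 + 2.53*p - 0.61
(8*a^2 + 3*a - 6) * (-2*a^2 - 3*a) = -16*a^4 - 30*a^3 + 3*a^2 + 18*a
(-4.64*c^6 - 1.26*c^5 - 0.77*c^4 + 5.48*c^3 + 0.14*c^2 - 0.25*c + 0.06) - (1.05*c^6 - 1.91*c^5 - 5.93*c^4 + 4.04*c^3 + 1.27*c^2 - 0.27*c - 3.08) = -5.69*c^6 + 0.65*c^5 + 5.16*c^4 + 1.44*c^3 - 1.13*c^2 + 0.02*c + 3.14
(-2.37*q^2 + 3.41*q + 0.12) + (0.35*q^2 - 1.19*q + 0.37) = -2.02*q^2 + 2.22*q + 0.49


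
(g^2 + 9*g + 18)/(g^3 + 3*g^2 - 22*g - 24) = (g + 3)/(g^2 - 3*g - 4)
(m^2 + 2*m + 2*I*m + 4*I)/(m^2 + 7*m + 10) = (m + 2*I)/(m + 5)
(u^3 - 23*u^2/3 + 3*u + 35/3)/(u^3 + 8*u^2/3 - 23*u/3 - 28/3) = (3*u^2 - 26*u + 35)/(3*u^2 + 5*u - 28)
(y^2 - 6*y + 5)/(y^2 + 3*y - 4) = (y - 5)/(y + 4)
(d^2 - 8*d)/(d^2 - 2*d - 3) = d*(8 - d)/(-d^2 + 2*d + 3)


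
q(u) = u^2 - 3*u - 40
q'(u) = 2*u - 3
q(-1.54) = -33.01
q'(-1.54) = -6.08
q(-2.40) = -27.04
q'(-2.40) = -7.80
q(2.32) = -41.58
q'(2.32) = 1.64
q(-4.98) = -0.26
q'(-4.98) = -12.96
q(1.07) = -42.07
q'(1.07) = -0.86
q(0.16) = -40.45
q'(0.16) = -2.68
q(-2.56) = -25.77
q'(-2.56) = -8.12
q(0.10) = -40.29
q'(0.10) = -2.80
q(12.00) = 68.00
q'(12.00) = 21.00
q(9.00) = 14.00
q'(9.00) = 15.00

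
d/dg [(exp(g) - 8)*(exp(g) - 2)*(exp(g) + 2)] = (3*exp(2*g) - 16*exp(g) - 4)*exp(g)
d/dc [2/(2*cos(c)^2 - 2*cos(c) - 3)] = 4*(-sin(c) + sin(2*c))/(2*cos(c) - cos(2*c) + 2)^2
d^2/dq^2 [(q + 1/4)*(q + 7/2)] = 2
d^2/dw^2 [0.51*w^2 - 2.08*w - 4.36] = 1.02000000000000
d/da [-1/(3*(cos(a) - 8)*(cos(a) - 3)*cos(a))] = (-sin(a) - 8*sin(a)/cos(a)^2 + 22*tan(a)/3)/((cos(a) - 8)^2*(cos(a) - 3)^2)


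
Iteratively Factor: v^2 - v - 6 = (v - 3)*(v + 2)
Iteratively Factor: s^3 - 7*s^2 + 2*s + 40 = (s - 5)*(s^2 - 2*s - 8) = (s - 5)*(s - 4)*(s + 2)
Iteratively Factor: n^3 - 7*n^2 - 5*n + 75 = (n - 5)*(n^2 - 2*n - 15) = (n - 5)^2*(n + 3)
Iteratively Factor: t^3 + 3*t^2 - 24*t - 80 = (t - 5)*(t^2 + 8*t + 16) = (t - 5)*(t + 4)*(t + 4)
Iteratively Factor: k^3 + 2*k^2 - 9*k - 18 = (k + 2)*(k^2 - 9) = (k + 2)*(k + 3)*(k - 3)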